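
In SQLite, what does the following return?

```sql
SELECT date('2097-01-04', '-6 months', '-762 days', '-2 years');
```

Adding -6 months to 2097-01-04 gives 2096-07-04.
Applying '-762 days' to 2096-07-04: counting 762 days back gives 2094-06-03.
Adding -2 years to 2094-06-03 gives 2092-06-03.

2092-06-03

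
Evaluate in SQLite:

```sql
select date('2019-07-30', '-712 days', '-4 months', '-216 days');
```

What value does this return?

Applying '-712 days' to 2019-07-30: counting 712 days back gives 2017-08-17.
Adding -4 months to 2017-08-17 gives 2017-04-17.
Applying '-216 days' to 2017-04-17: counting 216 days back gives 2016-09-13.

2016-09-13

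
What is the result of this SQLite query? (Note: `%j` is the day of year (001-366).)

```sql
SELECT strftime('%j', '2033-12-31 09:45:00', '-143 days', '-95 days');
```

127

First apply '-143 days', '-95 days': 2033-12-31 09:45:00 → 2033-05-07 09:45:00.
Day-of-year for 2033-05-07: days since 2033-01-01 inclusive = 127, zero-padded to 127.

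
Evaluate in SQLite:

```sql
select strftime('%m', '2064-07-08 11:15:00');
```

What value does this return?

07

`%m` extracts the 2-digit month (01-12): 07.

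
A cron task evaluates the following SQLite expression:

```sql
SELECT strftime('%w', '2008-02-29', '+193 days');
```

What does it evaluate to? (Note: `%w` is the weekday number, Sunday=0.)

2

First apply '+193 days': 2008-02-29 → 2008-09-09.
2008-09-09 is a Tuesday; with Sunday=0 that is 2.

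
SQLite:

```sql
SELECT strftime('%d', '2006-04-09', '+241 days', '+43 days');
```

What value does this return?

18

First apply '+241 days', '+43 days': 2006-04-09 → 2007-01-18.
`%d` extracts the 2-digit day of month: 18.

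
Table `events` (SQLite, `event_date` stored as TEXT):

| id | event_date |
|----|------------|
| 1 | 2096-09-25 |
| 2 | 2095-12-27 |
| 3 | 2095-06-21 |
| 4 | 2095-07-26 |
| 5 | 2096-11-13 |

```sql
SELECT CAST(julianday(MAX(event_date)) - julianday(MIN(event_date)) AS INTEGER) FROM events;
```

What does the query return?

511

MIN = 2095-06-21, MAX = 2096-11-13.
9 days remain in June 2095 after the 21st (30 − 21).
Full months from July 2095 through October 2096 contribute their day counts.
Then 13 days into November 2096.
Total: 9 + 31 + 31 + 30 + 31 + 30 + 31 + 31 + 29 + 31 + 30 + 31 + 30 + 31 + 31 + 30 + 31 + 13 = 511.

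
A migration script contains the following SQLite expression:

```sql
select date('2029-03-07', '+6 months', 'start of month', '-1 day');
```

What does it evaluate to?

Adding +6 months to 2029-03-07 gives 2029-09-07.
`start of month` rewinds 2029-09-07 to 2029-09-01.
Going back 1 day from 2029-09-01 reaches 2029-08-31 (last day of August, 31 days).

2029-08-31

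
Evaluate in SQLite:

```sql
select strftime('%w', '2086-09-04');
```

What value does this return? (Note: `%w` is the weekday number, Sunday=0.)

3

2086-09-04 is a Wednesday; with Sunday=0 that is 3.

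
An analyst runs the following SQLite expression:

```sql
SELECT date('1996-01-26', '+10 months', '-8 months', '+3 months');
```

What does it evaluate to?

Adding +10 months to 1996-01-26 gives 1996-11-26.
Adding -8 months to 1996-11-26 gives 1996-03-26.
Adding +3 months to 1996-03-26 gives 1996-06-26.

1996-06-26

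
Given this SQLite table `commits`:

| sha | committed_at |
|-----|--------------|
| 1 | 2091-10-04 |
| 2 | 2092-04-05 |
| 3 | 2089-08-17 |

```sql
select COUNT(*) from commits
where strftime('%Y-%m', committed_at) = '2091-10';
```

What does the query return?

Rows with year-month 2091-10: 2091-10-04 → 1.

1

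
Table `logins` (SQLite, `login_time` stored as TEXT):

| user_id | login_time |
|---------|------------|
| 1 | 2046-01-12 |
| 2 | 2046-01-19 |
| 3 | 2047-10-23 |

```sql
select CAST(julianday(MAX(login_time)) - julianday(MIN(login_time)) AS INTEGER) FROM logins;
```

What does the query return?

MIN = 2046-01-12, MAX = 2047-10-23.
19 days remain in January 2046 after the 12th (31 − 12).
Full months from February 2046 through September 2047 contribute their day counts.
Then 23 days into October 2047.
Total: 19 + 28 + 31 + 30 + 31 + 30 + 31 + 31 + 30 + 31 + 30 + 31 + 31 + 28 + 31 + 30 + 31 + 30 + 31 + 31 + 30 + 23 = 649.

649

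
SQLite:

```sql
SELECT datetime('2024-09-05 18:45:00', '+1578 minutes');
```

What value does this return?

2024-09-06 21:03:00

1578 minutes = 26h 18m; +1578 minutes from 2024-09-05 18:45:00 is 2024-09-06 21:03:00 (crosses midnight).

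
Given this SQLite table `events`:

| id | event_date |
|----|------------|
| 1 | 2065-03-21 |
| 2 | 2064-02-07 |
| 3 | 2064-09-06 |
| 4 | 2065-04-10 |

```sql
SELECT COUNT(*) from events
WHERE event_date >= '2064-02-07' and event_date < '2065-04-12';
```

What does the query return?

Rows in [2064-02-07, 2065-04-12): 2065-03-21, 2064-02-07, 2064-09-06, 2065-04-10 → 4 rows.

4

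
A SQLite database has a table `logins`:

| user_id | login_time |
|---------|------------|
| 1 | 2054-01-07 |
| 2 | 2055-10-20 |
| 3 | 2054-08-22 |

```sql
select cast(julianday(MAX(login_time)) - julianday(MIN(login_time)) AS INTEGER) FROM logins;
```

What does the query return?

651

MIN = 2054-01-07, MAX = 2055-10-20.
24 days remain in January 2054 after the 7th (31 − 7).
Full months from February 2054 through September 2055 contribute their day counts.
Then 20 days into October 2055.
Total: 24 + 28 + 31 + 30 + 31 + 30 + 31 + 31 + 30 + 31 + 30 + 31 + 31 + 28 + 31 + 30 + 31 + 30 + 31 + 31 + 30 + 20 = 651.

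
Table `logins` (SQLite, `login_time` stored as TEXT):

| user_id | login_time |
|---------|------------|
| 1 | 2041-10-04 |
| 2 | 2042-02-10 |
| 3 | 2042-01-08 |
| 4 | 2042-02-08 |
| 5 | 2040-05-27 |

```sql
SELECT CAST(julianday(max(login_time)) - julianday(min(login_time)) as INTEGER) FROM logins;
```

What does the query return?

624

MIN = 2040-05-27, MAX = 2042-02-10.
4 days remain in May 2040 after the 27th (31 − 27).
Full months from June 2040 through January 2042 contribute their day counts.
Then 10 days into February 2042.
Total: 4 + 30 + 31 + 31 + 30 + 31 + 30 + 31 + 31 + 28 + 31 + 30 + 31 + 30 + 31 + 31 + 30 + 31 + 30 + 31 + 31 + 10 = 624.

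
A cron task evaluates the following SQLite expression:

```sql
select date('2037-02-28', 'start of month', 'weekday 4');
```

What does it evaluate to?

`start of month` rewinds 2037-02-28 to 2037-02-01.
`weekday 4` advances to the next Thursday; 2037-02-01 is a Sunday, so it moves forward to 2037-02-05.

2037-02-05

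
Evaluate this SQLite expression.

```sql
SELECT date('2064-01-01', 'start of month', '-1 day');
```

2063-12-31

`start of month` rewinds 2064-01-01 to 2064-01-01.
Going back 1 day from 2064-01-01 reaches 2063-12-31 (last day of December, 31 days).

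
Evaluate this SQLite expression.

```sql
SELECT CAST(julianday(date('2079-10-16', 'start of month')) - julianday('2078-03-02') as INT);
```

`start of month` rewinds 2079-10-16 to 2079-10-01.
29 days remain in March 2078 after the 2nd (31 − 2).
Full months from April 2078 through September 2079 contribute their day counts.
Then 1 day into October 2079.
Total: 29 + 30 + 31 + 30 + 31 + 31 + 30 + 31 + 30 + 31 + 31 + 28 + 31 + 30 + 31 + 30 + 31 + 31 + 30 + 1 = 578.

578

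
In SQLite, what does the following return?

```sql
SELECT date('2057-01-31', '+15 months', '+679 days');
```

Adding +15 months to 2057-01-31 targets 2058-04-31. April 2058 has only 30 days, so SQLite normalizes the 1-day overflow forward to 2058-05-01.
Applying '+679 days' to 2058-05-01: counting 679 days forward gives 2060-03-10.

2060-03-10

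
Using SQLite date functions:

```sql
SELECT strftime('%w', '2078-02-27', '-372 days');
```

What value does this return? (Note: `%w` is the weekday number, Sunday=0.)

First apply '-372 days': 2078-02-27 → 2077-02-20.
2077-02-20 is a Saturday; with Sunday=0 that is 6.

6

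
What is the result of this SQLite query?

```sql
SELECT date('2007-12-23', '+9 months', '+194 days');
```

Adding +9 months to 2007-12-23 gives 2008-09-23.
Applying '+194 days' to 2008-09-23: counting 194 days forward gives 2009-04-05.

2009-04-05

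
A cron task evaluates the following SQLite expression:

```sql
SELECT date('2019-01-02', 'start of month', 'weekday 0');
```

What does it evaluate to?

2019-01-06

`start of month` rewinds 2019-01-02 to 2019-01-01.
`weekday 0` advances to the next Sunday; 2019-01-01 is a Tuesday, so it moves forward to 2019-01-06.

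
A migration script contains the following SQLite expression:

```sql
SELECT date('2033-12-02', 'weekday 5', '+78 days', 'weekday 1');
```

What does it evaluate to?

`weekday 5` advances to the next Friday; 2033-12-02 is already a Friday, so it stays at 2033-12-02.
Applying '+78 days' to 2033-12-02: counting 78 days forward gives 2034-02-18.
`weekday 1` advances to the next Monday; 2034-02-18 is a Saturday, so it moves forward to 2034-02-20.

2034-02-20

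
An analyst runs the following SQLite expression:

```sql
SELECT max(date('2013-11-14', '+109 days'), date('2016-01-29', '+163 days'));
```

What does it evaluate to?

2016-07-10

date('2013-11-14', '+109 days') → 2014-03-03.
date('2016-01-29', '+163 days') → 2016-07-10.
Later of the two is 2016-07-10.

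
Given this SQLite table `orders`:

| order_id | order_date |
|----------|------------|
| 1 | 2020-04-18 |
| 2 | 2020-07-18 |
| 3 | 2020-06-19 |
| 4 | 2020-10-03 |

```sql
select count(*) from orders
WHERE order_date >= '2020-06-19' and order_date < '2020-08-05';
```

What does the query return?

Rows in [2020-06-19, 2020-08-05): 2020-07-18, 2020-06-19 → 2 rows.

2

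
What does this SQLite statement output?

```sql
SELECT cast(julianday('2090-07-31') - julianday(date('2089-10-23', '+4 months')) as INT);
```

Adding +4 months to 2089-10-23 gives 2090-02-23.
5 days remain in February 2090 after the 23rd (28 − 23).
March 2090: 31 days.
April 2090: 30 days.
May 2090: 31 days.
June 2090: 30 days.
Then 31 days into July 2090.
Total: 5 + 31 + 30 + 31 + 30 + 31 = 158.

158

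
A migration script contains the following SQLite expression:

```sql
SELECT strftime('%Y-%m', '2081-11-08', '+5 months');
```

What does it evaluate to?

First apply '+5 months': 2081-11-08 → 2082-04-08.
`%Y-%m` extracts the year-month: 2082-04.

2082-04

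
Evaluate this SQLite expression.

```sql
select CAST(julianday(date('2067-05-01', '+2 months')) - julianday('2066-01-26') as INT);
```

521

Adding +2 months to 2067-05-01 gives 2067-07-01.
5 days remain in January 2066 after the 26th (31 − 26).
Full months from February 2066 through June 2067 contribute their day counts.
Then 1 day into July 2067.
Total: 5 + 28 + 31 + 30 + 31 + 30 + 31 + 31 + 30 + 31 + 30 + 31 + 31 + 28 + 31 + 30 + 31 + 30 + 1 = 521.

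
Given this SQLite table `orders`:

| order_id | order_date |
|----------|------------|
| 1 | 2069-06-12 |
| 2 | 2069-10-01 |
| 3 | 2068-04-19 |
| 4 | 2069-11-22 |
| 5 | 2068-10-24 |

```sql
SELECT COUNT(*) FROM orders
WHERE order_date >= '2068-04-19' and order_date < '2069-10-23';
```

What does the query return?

4

Rows in [2068-04-19, 2069-10-23): 2069-06-12, 2069-10-01, 2068-04-19, 2068-10-24 → 4 rows.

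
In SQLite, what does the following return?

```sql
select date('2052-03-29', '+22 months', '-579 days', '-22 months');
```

Adding +22 months to 2052-03-29 gives 2054-01-29.
Applying '-579 days' to 2054-01-29: counting 579 days back gives 2052-06-29.
Adding -22 months to 2052-06-29 gives 2050-08-29.

2050-08-29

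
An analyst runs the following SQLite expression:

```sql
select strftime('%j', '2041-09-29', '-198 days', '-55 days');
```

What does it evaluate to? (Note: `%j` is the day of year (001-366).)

First apply '-198 days', '-55 days': 2041-09-29 → 2041-01-19.
Day-of-year for 2041-01-19: days since 2041-01-01 inclusive = 19, zero-padded to 019.

019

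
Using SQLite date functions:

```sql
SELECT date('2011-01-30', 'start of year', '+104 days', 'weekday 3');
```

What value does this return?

`start of year` rewinds 2011-01-30 to 2011-01-01.
Applying '+104 days' to 2011-01-01: counting 104 days forward gives 2011-04-15.
`weekday 3` advances to the next Wednesday; 2011-04-15 is a Friday, so it moves forward to 2011-04-20.

2011-04-20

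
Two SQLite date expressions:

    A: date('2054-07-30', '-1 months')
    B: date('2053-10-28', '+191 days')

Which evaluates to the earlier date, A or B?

A = 2054-06-30.
B = 2054-05-07.
B is earlier.

B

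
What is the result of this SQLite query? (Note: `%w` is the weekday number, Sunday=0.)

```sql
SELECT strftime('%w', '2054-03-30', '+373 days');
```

3

First apply '+373 days': 2054-03-30 → 2055-04-07.
2055-04-07 is a Wednesday; with Sunday=0 that is 3.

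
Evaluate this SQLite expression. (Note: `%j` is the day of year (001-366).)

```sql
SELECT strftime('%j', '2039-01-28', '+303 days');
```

331

First apply '+303 days': 2039-01-28 → 2039-11-27.
Day-of-year for 2039-11-27: days since 2039-01-01 inclusive = 331, zero-padded to 331.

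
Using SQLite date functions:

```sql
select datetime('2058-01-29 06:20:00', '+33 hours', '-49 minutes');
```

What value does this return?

2058-01-30 14:31:00

+33 hours from 2058-01-29 06:20:00 is 2058-01-30 15:20:00 (crosses midnight).
-49 minutes from 2058-01-30 15:20:00 is 2058-01-30 14:31:00.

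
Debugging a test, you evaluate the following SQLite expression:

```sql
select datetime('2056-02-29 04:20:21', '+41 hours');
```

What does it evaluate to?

2056-03-01 21:20:21

+41 hours from 2056-02-29 04:20:21 is 2056-03-01 21:20:21 (crosses midnight).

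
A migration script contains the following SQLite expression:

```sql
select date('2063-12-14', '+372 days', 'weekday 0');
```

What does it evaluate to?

Applying '+372 days' to 2063-12-14: counting 372 days forward gives 2064-12-20.
`weekday 0` advances to the next Sunday; 2064-12-20 is a Saturday, so it moves forward to 2064-12-21.

2064-12-21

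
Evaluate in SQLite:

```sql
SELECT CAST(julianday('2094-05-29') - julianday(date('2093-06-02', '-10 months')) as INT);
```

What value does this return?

665

Adding -10 months to 2093-06-02 gives 2092-08-02.
29 days remain in August 2092 after the 2nd (31 − 2).
Full months from September 2092 through April 2094 contribute their day counts.
Then 29 days into May 2094.
Total: 29 + 30 + 31 + 30 + 31 + 31 + 28 + 31 + 30 + 31 + 30 + 31 + 31 + 30 + 31 + 30 + 31 + 31 + 28 + 31 + 30 + 29 = 665.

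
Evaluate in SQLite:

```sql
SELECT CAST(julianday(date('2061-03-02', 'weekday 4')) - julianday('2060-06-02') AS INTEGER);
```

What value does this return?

`weekday 4` advances to the next Thursday; 2061-03-02 is a Wednesday, so it moves forward to 2061-03-03.
28 days remain in June 2060 after the 2nd (30 − 2).
Full months from July 2060 through February 2061 contribute their day counts.
Then 3 days into March 2061.
Total: 28 + 31 + 31 + 30 + 31 + 30 + 31 + 31 + 28 + 3 = 274.

274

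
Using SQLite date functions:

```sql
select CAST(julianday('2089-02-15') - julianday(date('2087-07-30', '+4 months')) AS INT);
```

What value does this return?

443

Adding +4 months to 2087-07-30 gives 2087-11-30.
0 days remain in November 2087 after the 30th (30 − 30).
Full months from December 2087 through January 2089 contribute their day counts.
Then 15 days into February 2089.
Total: 0 + 31 + 31 + 29 + 31 + 30 + 31 + 30 + 31 + 31 + 30 + 31 + 30 + 31 + 31 + 15 = 443.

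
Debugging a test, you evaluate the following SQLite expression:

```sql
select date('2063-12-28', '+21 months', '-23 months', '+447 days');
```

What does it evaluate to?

Adding +21 months to 2063-12-28 gives 2065-09-28.
Adding -23 months to 2065-09-28 gives 2063-10-28.
Applying '+447 days' to 2063-10-28: counting 447 days forward gives 2065-01-17.

2065-01-17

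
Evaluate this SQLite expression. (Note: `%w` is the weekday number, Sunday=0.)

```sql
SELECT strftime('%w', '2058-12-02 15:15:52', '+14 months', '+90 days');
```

First apply '+14 months', '+90 days': 2058-12-02 15:15:52 → 2060-05-02 15:15:52.
2060-05-02 is a Sunday; with Sunday=0 that is 0.

0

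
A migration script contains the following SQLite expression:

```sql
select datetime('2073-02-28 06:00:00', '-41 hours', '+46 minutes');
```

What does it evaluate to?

-41 hours from 2073-02-28 06:00:00 is 2073-02-26 13:00:00 (crosses midnight).
+46 minutes from 2073-02-26 13:00:00 is 2073-02-26 13:46:00.

2073-02-26 13:46:00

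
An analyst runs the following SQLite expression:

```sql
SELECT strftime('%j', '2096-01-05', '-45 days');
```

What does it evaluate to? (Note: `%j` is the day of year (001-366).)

First apply '-45 days': 2096-01-05 → 2095-11-21.
Day-of-year for 2095-11-21: days since 2095-01-01 inclusive = 325, zero-padded to 325.

325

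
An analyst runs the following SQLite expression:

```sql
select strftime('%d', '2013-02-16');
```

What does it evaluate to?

`%d` extracts the 2-digit day of month: 16.

16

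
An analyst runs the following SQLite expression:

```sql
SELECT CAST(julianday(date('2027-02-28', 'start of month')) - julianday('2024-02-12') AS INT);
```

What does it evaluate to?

1085

`start of month` rewinds 2027-02-28 to 2027-02-01.
17 days remain in February 2024 after the 12th (29 − 12).
Full months from March 2024 through January 2027 contribute their day counts.
Then 1 day into February 2027.
Total: 17 + 31 + 30 + 31 + 30 + 31 + 31 + 30 + 31 + 30 + 31 + 31 + 28 + 31 + 30 + 31 + 30 + 31 + 31 + 30 + 31 + 30 + 31 + 31 + 28 + 31 + 30 + 31 + 30 + 31 + 31 + 30 + 31 + 30 + 31 + 31 + 1 = 1085.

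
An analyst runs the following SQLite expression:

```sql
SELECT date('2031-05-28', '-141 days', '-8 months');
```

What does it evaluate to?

Applying '-141 days' to 2031-05-28: counting 141 days back gives 2031-01-07.
Adding -8 months to 2031-01-07 gives 2030-05-07.

2030-05-07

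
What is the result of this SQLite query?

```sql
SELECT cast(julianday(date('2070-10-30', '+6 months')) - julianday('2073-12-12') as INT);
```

-957

Adding +6 months to 2070-10-30 gives 2071-04-30.
0 days remain in April 2071 after the 30th (30 − 30).
Full months from May 2071 through November 2073 contribute their day counts.
Then 12 days into December 2073.
Total: 0 + 31 + 30 + 31 + 31 + 30 + 31 + 30 + 31 + 31 + 29 + 31 + 30 + 31 + 30 + 31 + 31 + 30 + 31 + 30 + 31 + 31 + 28 + 31 + 30 + 31 + 30 + 31 + 31 + 30 + 31 + 30 + 12 = 957.
The subtraction is earlier − later, so the result is −957 → -957.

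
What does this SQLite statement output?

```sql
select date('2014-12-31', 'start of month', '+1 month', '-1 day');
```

2014-12-31

`start of month` rewinds 2014-12-31 to 2014-12-01.
Adding +1 month to 2014-12-01 gives 2015-01-01.
Going back 1 day from 2015-01-01 reaches 2014-12-31 (last day of December, 31 days).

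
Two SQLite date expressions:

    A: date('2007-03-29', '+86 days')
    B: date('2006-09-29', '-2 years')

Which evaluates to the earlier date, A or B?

A = 2007-06-23.
B = 2004-09-29.
B is earlier.

B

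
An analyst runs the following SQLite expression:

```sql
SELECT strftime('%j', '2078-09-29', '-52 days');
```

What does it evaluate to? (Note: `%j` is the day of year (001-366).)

220

First apply '-52 days': 2078-09-29 → 2078-08-08.
Day-of-year for 2078-08-08: days since 2078-01-01 inclusive = 220, zero-padded to 220.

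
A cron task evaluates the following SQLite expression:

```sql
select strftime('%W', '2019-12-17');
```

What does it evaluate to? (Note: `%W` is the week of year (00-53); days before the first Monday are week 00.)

50

2019-12-17 is a Tuesday. SQLite's %W counts Mondays since the year started; the result is 50.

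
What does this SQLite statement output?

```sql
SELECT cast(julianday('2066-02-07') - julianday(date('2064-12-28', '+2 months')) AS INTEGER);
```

Adding +2 months to 2064-12-28 gives 2065-02-28.
0 days remain in February 2065 after the 28th (28 − 28).
Full months from March 2065 through January 2066 contribute their day counts.
Then 7 days into February 2066.
Total: 0 + 31 + 30 + 31 + 30 + 31 + 31 + 30 + 31 + 30 + 31 + 31 + 7 = 344.

344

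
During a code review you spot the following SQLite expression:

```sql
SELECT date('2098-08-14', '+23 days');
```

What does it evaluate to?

August 2098 has 31 days; 17 remain after the 14th, so 18 days reach 2098-09-01.
Advancing 5 more days within September lands on 2098-09-06.

2098-09-06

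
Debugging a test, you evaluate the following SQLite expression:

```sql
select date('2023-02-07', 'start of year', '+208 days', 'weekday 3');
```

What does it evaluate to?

`start of year` rewinds 2023-02-07 to 2023-01-01.
Applying '+208 days' to 2023-01-01: counting 208 days forward gives 2023-07-28.
`weekday 3` advances to the next Wednesday; 2023-07-28 is a Friday, so it moves forward to 2023-08-02.

2023-08-02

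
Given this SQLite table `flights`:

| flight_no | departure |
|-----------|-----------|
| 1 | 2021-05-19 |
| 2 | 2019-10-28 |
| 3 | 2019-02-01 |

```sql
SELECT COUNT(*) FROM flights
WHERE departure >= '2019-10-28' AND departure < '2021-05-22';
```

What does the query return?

Rows in [2019-10-28, 2021-05-22): 2021-05-19, 2019-10-28 → 2 rows.

2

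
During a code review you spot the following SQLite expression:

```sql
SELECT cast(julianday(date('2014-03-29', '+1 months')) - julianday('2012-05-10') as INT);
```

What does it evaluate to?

719

Adding +1 month to 2014-03-29 gives 2014-04-29.
21 days remain in May 2012 after the 10th (31 − 10).
Full months from June 2012 through March 2014 contribute their day counts.
Then 29 days into April 2014.
Total: 21 + 30 + 31 + 31 + 30 + 31 + 30 + 31 + 31 + 28 + 31 + 30 + 31 + 30 + 31 + 31 + 30 + 31 + 30 + 31 + 31 + 28 + 31 + 29 = 719.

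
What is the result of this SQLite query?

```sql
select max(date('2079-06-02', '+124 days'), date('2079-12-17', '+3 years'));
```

2082-12-17

date('2079-06-02', '+124 days') → 2079-10-04.
date('2079-12-17', '+3 years') → 2082-12-17.
Later of the two is 2082-12-17.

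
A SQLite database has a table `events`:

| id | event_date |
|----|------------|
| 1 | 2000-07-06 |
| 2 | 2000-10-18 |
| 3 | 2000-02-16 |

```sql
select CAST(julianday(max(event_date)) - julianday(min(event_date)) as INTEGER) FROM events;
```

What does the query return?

245

MIN = 2000-02-16, MAX = 2000-10-18.
13 days remain in February 2000 after the 16th (29 − 16).
Full months from March 2000 through September 2000 contribute their day counts.
Then 18 days into October 2000.
Total: 13 + 31 + 30 + 31 + 30 + 31 + 31 + 30 + 18 = 245.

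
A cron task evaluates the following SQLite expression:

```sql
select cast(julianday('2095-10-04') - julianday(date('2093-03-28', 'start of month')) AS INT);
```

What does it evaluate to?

947

`start of month` rewinds 2093-03-28 to 2093-03-01.
30 days remain in March 2093 after the 1st (31 − 1).
Full months from April 2093 through September 2095 contribute their day counts.
Then 4 days into October 2095.
Total: 30 + 30 + 31 + 30 + 31 + 31 + 30 + 31 + 30 + 31 + 31 + 28 + 31 + 30 + 31 + 30 + 31 + 31 + 30 + 31 + 30 + 31 + 31 + 28 + 31 + 30 + 31 + 30 + 31 + 31 + 30 + 4 = 947.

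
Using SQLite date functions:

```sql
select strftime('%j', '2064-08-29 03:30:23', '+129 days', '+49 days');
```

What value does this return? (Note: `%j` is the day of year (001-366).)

First apply '+129 days', '+49 days': 2064-08-29 03:30:23 → 2065-02-23 03:30:23.
Day-of-year for 2065-02-23: days since 2065-01-01 inclusive = 54, zero-padded to 054.

054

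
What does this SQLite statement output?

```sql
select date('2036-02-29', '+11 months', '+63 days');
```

2037-04-02

Adding +11 months to 2036-02-29 gives 2037-01-29.
Applying '+63 days' to 2037-01-29: counting 63 days forward gives 2037-04-02.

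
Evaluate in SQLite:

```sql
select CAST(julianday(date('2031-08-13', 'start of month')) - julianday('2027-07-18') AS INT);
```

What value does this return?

1475

`start of month` rewinds 2031-08-13 to 2031-08-01.
13 days remain in July 2027 after the 18th (31 − 18).
Full months from August 2027 through July 2031 contribute their day counts.
Then 1 day into August 2031.
Total: 13 + 31 + 30 + 31 + 30 + 31 + 31 + 29 + 31 + 30 + 31 + 30 + 31 + 31 + 30 + 31 + 30 + 31 + 31 + 28 + 31 + 30 + 31 + 30 + 31 + 31 + 30 + 31 + 30 + 31 + 31 + 28 + 31 + 30 + 31 + 30 + 31 + 31 + 30 + 31 + 30 + 31 + 31 + 28 + 31 + 30 + 31 + 30 + 31 + 1 = 1475.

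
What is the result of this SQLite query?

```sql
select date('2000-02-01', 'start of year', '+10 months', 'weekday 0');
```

2000-11-05

`start of year` rewinds 2000-02-01 to 2000-01-01.
Adding +10 months to 2000-01-01 gives 2000-11-01.
`weekday 0` advances to the next Sunday; 2000-11-01 is a Wednesday, so it moves forward to 2000-11-05.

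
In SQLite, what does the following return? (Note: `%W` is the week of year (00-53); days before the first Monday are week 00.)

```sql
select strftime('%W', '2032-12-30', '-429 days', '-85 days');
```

First apply '-429 days', '-85 days': 2032-12-30 → 2031-08-04.
2031-08-04 is a Monday. SQLite's %W counts Mondays since the year started; the result is 31.

31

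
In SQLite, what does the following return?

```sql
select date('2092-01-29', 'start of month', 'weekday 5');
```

2092-01-04

`start of month` rewinds 2092-01-29 to 2092-01-01.
`weekday 5` advances to the next Friday; 2092-01-01 is a Tuesday, so it moves forward to 2092-01-04.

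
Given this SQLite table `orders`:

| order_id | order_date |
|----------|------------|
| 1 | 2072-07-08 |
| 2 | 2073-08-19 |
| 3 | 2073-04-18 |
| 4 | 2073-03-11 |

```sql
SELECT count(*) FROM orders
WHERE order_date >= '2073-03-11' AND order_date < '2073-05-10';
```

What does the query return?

2

Rows in [2073-03-11, 2073-05-10): 2073-04-18, 2073-03-11 → 2 rows.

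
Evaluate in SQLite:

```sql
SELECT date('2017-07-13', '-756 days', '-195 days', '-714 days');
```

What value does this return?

2012-12-21

Applying '-756 days' to 2017-07-13: counting 756 days back gives 2015-06-18.
Applying '-195 days' to 2015-06-18: counting 195 days back gives 2014-12-05.
Applying '-714 days' to 2014-12-05: counting 714 days back gives 2012-12-21.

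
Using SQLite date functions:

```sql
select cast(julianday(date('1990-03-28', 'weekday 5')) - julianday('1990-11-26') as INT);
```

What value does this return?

`weekday 5` advances to the next Friday; 1990-03-28 is a Wednesday, so it moves forward to 1990-03-30.
1 day remains in March 1990 after the 30th (31 − 30).
Full months from April 1990 through October 1990 contribute their day counts.
Then 26 days into November 1990.
Total: 1 + 30 + 31 + 30 + 31 + 31 + 30 + 31 + 26 = 241.
The subtraction is earlier − later, so the result is −241 → -241.

-241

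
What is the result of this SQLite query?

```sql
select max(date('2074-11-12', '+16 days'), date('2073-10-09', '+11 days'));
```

2074-11-28

date('2074-11-12', '+16 days') → 2074-11-28.
date('2073-10-09', '+11 days') → 2073-10-20.
Later of the two is 2074-11-28.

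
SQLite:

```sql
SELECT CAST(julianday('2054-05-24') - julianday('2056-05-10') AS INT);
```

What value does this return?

-717

7 days remain in May 2054 after the 24th (31 − 24).
Full months from June 2054 through April 2056 contribute their day counts.
Then 10 days into May 2056.
Total: 7 + 30 + 31 + 31 + 30 + 31 + 30 + 31 + 31 + 28 + 31 + 30 + 31 + 30 + 31 + 31 + 30 + 31 + 30 + 31 + 31 + 29 + 31 + 30 + 10 = 717.
The subtraction is earlier − later, so the result is −717 → -717.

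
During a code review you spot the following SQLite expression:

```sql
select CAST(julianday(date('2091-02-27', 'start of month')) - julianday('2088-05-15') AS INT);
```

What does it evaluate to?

`start of month` rewinds 2091-02-27 to 2091-02-01.
16 days remain in May 2088 after the 15th (31 − 15).
Full months from June 2088 through January 2091 contribute their day counts.
Then 1 day into February 2091.
Total: 16 + 30 + 31 + 31 + 30 + 31 + 30 + 31 + 31 + 28 + 31 + 30 + 31 + 30 + 31 + 31 + 30 + 31 + 30 + 31 + 31 + 28 + 31 + 30 + 31 + 30 + 31 + 31 + 30 + 31 + 30 + 31 + 31 + 1 = 992.

992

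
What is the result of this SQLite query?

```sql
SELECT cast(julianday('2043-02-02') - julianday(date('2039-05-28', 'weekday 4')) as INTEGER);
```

`weekday 4` advances to the next Thursday; 2039-05-28 is a Saturday, so it moves forward to 2039-06-02.
28 days remain in June 2039 after the 2nd (30 − 2).
Full months from July 2039 through January 2043 contribute their day counts.
Then 2 days into February 2043.
Total: 28 + 31 + 31 + 30 + 31 + 30 + 31 + 31 + 29 + 31 + 30 + 31 + 30 + 31 + 31 + 30 + 31 + 30 + 31 + 31 + 28 + 31 + 30 + 31 + 30 + 31 + 31 + 30 + 31 + 30 + 31 + 31 + 28 + 31 + 30 + 31 + 30 + 31 + 31 + 30 + 31 + 30 + 31 + 31 + 2 = 1341.

1341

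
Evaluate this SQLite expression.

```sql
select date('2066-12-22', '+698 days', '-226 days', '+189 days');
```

Applying '+698 days' to 2066-12-22: counting 698 days forward gives 2068-11-19.
Applying '-226 days' to 2068-11-19: counting 226 days back gives 2068-04-07.
Applying '+189 days' to 2068-04-07: counting 189 days forward gives 2068-10-13.

2068-10-13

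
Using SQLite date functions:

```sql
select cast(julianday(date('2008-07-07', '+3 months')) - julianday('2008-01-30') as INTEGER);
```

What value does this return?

Adding +3 months to 2008-07-07 gives 2008-10-07.
1 day remains in January 2008 after the 30th (31 − 30).
Full months from February 2008 through September 2008 contribute their day counts.
Then 7 days into October 2008.
Total: 1 + 29 + 31 + 30 + 31 + 30 + 31 + 31 + 30 + 7 = 251.

251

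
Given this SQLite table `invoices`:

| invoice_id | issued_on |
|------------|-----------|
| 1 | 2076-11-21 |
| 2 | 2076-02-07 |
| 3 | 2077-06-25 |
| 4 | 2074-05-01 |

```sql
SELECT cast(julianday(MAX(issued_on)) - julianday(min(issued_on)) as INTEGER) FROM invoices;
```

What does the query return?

MIN = 2074-05-01, MAX = 2077-06-25.
30 days remain in May 2074 after the 1st (31 − 1).
Full months from June 2074 through May 2077 contribute their day counts.
Then 25 days into June 2077.
Total: 30 + 30 + 31 + 31 + 30 + 31 + 30 + 31 + 31 + 28 + 31 + 30 + 31 + 30 + 31 + 31 + 30 + 31 + 30 + 31 + 31 + 29 + 31 + 30 + 31 + 30 + 31 + 31 + 30 + 31 + 30 + 31 + 31 + 28 + 31 + 30 + 31 + 25 = 1151.

1151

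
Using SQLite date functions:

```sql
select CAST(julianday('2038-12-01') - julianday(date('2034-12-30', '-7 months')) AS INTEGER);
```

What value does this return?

1646

Adding -7 months to 2034-12-30 gives 2034-05-30.
1 day remains in May 2034 after the 30th (31 − 30).
Full months from June 2034 through November 2038 contribute their day counts.
Then 1 day into December 2038.
Total: 1 + 30 + 31 + 31 + 30 + 31 + 30 + 31 + 31 + 28 + 31 + 30 + 31 + 30 + 31 + 31 + 30 + 31 + 30 + 31 + 31 + 29 + 31 + 30 + 31 + 30 + 31 + 31 + 30 + 31 + 30 + 31 + 31 + 28 + 31 + 30 + 31 + 30 + 31 + 31 + 30 + 31 + 30 + 31 + 31 + 28 + 31 + 30 + 31 + 30 + 31 + 31 + 30 + 31 + 30 + 1 = 1646.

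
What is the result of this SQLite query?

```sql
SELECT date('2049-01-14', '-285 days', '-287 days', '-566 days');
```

Applying '-285 days' to 2049-01-14: counting 285 days back gives 2048-04-04.
Applying '-287 days' to 2048-04-04: counting 287 days back gives 2047-06-22.
Applying '-566 days' to 2047-06-22: counting 566 days back gives 2045-12-03.

2045-12-03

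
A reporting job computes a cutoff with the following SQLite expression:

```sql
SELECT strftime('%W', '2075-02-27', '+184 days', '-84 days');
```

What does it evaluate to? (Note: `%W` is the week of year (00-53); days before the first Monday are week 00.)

22

First apply '+184 days', '-84 days': 2075-02-27 → 2075-06-07.
2075-06-07 is a Friday. SQLite's %W counts Mondays since the year started; the result is 22.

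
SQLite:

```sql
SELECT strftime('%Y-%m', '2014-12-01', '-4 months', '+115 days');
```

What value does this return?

2014-11

First apply '-4 months', '+115 days': 2014-12-01 → 2014-11-24.
`%Y-%m` extracts the year-month: 2014-11.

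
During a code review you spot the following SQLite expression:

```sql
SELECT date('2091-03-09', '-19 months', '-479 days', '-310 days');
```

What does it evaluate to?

Adding -19 months to 2091-03-09 gives 2089-08-09.
Applying '-479 days' to 2089-08-09: counting 479 days back gives 2088-04-17.
Applying '-310 days' to 2088-04-17: counting 310 days back gives 2087-06-12.

2087-06-12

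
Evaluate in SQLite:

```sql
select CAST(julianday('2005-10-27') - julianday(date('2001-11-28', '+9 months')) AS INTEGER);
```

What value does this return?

1156

Adding +9 months to 2001-11-28 gives 2002-08-28.
3 days remain in August 2002 after the 28th (31 − 28).
Full months from September 2002 through September 2005 contribute their day counts.
Then 27 days into October 2005.
Total: 3 + 30 + 31 + 30 + 31 + 31 + 28 + 31 + 30 + 31 + 30 + 31 + 31 + 30 + 31 + 30 + 31 + 31 + 29 + 31 + 30 + 31 + 30 + 31 + 31 + 30 + 31 + 30 + 31 + 31 + 28 + 31 + 30 + 31 + 30 + 31 + 31 + 30 + 27 = 1156.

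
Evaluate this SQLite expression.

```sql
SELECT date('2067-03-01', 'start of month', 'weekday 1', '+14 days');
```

`start of month` rewinds 2067-03-01 to 2067-03-01.
`weekday 1` advances to the next Monday; 2067-03-01 is a Tuesday, so it moves forward to 2067-03-07.
Advancing 14 more days within March lands on 2067-03-21.

2067-03-21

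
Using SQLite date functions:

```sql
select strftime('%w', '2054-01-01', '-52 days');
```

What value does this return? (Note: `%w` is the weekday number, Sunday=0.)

First apply '-52 days': 2054-01-01 → 2053-11-10.
2053-11-10 is a Monday; with Sunday=0 that is 1.

1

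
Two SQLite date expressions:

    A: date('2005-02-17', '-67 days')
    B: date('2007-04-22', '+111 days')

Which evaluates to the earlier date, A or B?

A = 2004-12-12.
B = 2007-08-11.
A is earlier.

A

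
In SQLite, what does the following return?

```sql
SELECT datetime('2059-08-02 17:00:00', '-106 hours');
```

2059-07-29 07:00:00

-106 hours from 2059-08-02 17:00:00 is 2059-07-29 07:00:00 (crosses midnight).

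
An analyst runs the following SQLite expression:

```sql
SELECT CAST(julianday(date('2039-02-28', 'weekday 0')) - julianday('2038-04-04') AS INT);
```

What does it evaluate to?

`weekday 0` advances to the next Sunday; 2039-02-28 is a Monday, so it moves forward to 2039-03-06.
26 days remain in April 2038 after the 4th (30 − 4).
Full months from May 2038 through February 2039 contribute their day counts.
Then 6 days into March 2039.
Total: 26 + 31 + 30 + 31 + 31 + 30 + 31 + 30 + 31 + 31 + 28 + 6 = 336.

336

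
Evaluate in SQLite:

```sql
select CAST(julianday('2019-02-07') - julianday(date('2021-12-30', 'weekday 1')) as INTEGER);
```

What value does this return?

`weekday 1` advances to the next Monday; 2021-12-30 is a Thursday, so it moves forward to 2022-01-03.
21 days remain in February 2019 after the 7th (28 − 7).
Full months from March 2019 through December 2021 contribute their day counts.
Then 3 days into January 2022.
Total: 21 + 31 + 30 + 31 + 30 + 31 + 31 + 30 + 31 + 30 + 31 + 31 + 29 + 31 + 30 + 31 + 30 + 31 + 31 + 30 + 31 + 30 + 31 + 31 + 28 + 31 + 30 + 31 + 30 + 31 + 31 + 30 + 31 + 30 + 31 + 3 = 1061.
The subtraction is earlier − later, so the result is −1061 → -1061.

-1061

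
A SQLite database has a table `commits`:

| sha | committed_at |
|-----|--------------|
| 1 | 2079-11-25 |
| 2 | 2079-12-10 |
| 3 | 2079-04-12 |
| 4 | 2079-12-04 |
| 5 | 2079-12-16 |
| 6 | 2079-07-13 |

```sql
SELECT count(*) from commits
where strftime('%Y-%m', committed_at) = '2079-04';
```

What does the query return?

Rows with year-month 2079-04: 2079-04-12 → 1.

1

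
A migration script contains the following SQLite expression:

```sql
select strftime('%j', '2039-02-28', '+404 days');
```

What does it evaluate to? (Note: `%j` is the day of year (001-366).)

098

First apply '+404 days': 2039-02-28 → 2040-04-07.
Day-of-year for 2040-04-07: days since 2040-01-01 inclusive = 98, zero-padded to 098.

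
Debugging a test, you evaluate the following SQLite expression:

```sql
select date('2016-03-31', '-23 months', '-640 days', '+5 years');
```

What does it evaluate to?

Adding -23 months to 2016-03-31 targets 2014-04-31. April 2014 has only 30 days, so SQLite normalizes the 1-day overflow forward to 2014-05-01.
Applying '-640 days' to 2014-05-01: counting 640 days back gives 2012-07-30.
Adding +5 years to 2012-07-30 gives 2017-07-30.

2017-07-30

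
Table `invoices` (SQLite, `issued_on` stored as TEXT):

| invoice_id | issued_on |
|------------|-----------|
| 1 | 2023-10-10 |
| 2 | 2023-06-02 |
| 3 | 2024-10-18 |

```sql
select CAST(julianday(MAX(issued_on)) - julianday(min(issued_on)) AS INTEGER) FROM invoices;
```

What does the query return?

MIN = 2023-06-02, MAX = 2024-10-18.
28 days remain in June 2023 after the 2nd (30 − 2).
Full months from July 2023 through September 2024 contribute their day counts.
Then 18 days into October 2024.
Total: 28 + 31 + 31 + 30 + 31 + 30 + 31 + 31 + 29 + 31 + 30 + 31 + 30 + 31 + 31 + 30 + 18 = 504.

504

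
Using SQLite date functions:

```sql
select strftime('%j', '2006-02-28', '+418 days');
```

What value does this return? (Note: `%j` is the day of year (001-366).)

112

First apply '+418 days': 2006-02-28 → 2007-04-22.
Day-of-year for 2007-04-22: days since 2007-01-01 inclusive = 112, zero-padded to 112.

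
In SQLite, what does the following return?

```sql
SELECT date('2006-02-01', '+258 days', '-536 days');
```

Applying '+258 days' to 2006-02-01: counting 258 days forward gives 2006-10-17.
Applying '-536 days' to 2006-10-17: counting 536 days back gives 2005-04-29.

2005-04-29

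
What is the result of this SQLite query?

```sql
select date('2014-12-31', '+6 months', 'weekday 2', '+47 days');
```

Adding +6 months to 2014-12-31 targets 2015-06-31. June 2015 has only 30 days, so SQLite normalizes the 1-day overflow forward to 2015-07-01.
`weekday 2` advances to the next Tuesday; 2015-07-01 is a Wednesday, so it moves forward to 2015-07-07.
Applying '+47 days' to 2015-07-07: counting 47 days forward gives 2015-08-23.

2015-08-23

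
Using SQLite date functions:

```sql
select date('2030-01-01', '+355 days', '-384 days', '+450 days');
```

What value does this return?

Applying '+355 days' to 2030-01-01: counting 355 days forward gives 2030-12-22.
Applying '-384 days' to 2030-12-22: counting 384 days back gives 2029-12-03.
Applying '+450 days' to 2029-12-03: counting 450 days forward gives 2031-02-26.

2031-02-26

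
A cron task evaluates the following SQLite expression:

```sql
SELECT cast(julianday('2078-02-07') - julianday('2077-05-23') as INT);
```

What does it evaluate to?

8 days remain in May 2077 after the 23rd (31 − 23).
Full months from June 2077 through January 2078 contribute their day counts.
Then 7 days into February 2078.
Total: 8 + 30 + 31 + 31 + 30 + 31 + 30 + 31 + 31 + 7 = 260.

260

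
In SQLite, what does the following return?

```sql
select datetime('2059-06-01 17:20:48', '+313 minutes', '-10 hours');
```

2059-06-01 12:33:48

313 minutes = 5h 13m; +313 minutes from 2059-06-01 17:20:48 is 2059-06-01 22:33:48.
-10 hours from 2059-06-01 22:33:48 is 2059-06-01 12:33:48.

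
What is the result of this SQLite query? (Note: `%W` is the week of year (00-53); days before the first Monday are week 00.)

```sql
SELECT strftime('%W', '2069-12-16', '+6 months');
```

First apply '+6 months': 2069-12-16 → 2070-06-16.
2070-06-16 is a Monday. SQLite's %W counts Mondays since the year started; the result is 24.

24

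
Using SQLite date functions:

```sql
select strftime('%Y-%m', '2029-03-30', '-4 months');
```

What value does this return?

First apply '-4 months': 2029-03-30 → 2028-11-30.
`%Y-%m` extracts the year-month: 2028-11.

2028-11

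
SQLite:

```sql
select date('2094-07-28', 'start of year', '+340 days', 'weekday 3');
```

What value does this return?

`start of year` rewinds 2094-07-28 to 2094-01-01.
Applying '+340 days' to 2094-01-01: counting 340 days forward gives 2094-12-07.
`weekday 3` advances to the next Wednesday; 2094-12-07 is a Tuesday, so it moves forward to 2094-12-08.

2094-12-08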